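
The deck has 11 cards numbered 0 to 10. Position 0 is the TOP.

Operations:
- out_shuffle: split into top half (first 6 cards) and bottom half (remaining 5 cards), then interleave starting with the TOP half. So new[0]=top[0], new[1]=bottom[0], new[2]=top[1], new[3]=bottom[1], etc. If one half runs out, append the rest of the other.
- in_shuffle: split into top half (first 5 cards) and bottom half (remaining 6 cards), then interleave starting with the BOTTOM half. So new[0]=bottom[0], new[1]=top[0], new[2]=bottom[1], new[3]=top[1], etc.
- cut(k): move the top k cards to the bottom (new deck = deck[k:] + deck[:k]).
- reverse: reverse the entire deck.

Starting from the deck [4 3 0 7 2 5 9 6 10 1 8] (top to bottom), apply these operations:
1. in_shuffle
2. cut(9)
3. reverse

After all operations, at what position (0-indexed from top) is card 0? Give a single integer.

Answer: 3

Derivation:
After op 1 (in_shuffle): [5 4 9 3 6 0 10 7 1 2 8]
After op 2 (cut(9)): [2 8 5 4 9 3 6 0 10 7 1]
After op 3 (reverse): [1 7 10 0 6 3 9 4 5 8 2]
Card 0 is at position 3.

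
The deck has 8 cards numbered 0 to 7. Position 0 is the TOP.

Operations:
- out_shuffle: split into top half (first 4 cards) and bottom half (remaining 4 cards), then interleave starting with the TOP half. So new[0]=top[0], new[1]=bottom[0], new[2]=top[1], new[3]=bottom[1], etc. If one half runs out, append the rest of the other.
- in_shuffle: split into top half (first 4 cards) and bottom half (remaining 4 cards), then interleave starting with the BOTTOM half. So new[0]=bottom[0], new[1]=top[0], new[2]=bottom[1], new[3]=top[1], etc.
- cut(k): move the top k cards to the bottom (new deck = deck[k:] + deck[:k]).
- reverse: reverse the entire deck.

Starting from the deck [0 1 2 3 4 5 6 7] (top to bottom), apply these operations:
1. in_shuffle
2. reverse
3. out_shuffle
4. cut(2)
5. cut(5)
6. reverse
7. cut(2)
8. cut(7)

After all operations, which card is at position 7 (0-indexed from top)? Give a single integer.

After op 1 (in_shuffle): [4 0 5 1 6 2 7 3]
After op 2 (reverse): [3 7 2 6 1 5 0 4]
After op 3 (out_shuffle): [3 1 7 5 2 0 6 4]
After op 4 (cut(2)): [7 5 2 0 6 4 3 1]
After op 5 (cut(5)): [4 3 1 7 5 2 0 6]
After op 6 (reverse): [6 0 2 5 7 1 3 4]
After op 7 (cut(2)): [2 5 7 1 3 4 6 0]
After op 8 (cut(7)): [0 2 5 7 1 3 4 6]
Position 7: card 6.

Answer: 6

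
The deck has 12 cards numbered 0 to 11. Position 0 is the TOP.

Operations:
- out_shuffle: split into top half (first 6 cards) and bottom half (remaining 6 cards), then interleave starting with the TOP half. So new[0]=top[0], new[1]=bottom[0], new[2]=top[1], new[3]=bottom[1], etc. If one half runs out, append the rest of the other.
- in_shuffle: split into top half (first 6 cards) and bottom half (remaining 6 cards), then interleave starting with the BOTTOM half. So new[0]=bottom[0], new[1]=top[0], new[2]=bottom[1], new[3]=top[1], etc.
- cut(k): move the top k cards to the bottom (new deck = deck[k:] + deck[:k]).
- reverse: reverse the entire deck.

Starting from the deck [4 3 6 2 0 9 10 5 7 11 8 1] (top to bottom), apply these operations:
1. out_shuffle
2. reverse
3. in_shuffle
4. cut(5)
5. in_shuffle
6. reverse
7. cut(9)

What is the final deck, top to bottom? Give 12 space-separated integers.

Answer: 7 8 2 4 5 11 9 10 6 0 1 3

Derivation:
After op 1 (out_shuffle): [4 10 3 5 6 7 2 11 0 8 9 1]
After op 2 (reverse): [1 9 8 0 11 2 7 6 5 3 10 4]
After op 3 (in_shuffle): [7 1 6 9 5 8 3 0 10 11 4 2]
After op 4 (cut(5)): [8 3 0 10 11 4 2 7 1 6 9 5]
After op 5 (in_shuffle): [2 8 7 3 1 0 6 10 9 11 5 4]
After op 6 (reverse): [4 5 11 9 10 6 0 1 3 7 8 2]
After op 7 (cut(9)): [7 8 2 4 5 11 9 10 6 0 1 3]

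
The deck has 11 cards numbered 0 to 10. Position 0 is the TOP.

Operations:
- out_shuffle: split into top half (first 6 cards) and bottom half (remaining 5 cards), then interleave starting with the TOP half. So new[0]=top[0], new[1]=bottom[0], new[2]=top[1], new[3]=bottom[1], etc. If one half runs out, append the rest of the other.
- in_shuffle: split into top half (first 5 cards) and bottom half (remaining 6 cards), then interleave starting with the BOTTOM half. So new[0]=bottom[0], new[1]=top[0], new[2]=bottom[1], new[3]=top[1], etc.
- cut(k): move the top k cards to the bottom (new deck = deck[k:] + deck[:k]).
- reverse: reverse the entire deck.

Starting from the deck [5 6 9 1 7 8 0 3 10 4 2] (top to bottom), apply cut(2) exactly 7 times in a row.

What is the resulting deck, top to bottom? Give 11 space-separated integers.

After op 1 (cut(2)): [9 1 7 8 0 3 10 4 2 5 6]
After op 2 (cut(2)): [7 8 0 3 10 4 2 5 6 9 1]
After op 3 (cut(2)): [0 3 10 4 2 5 6 9 1 7 8]
After op 4 (cut(2)): [10 4 2 5 6 9 1 7 8 0 3]
After op 5 (cut(2)): [2 5 6 9 1 7 8 0 3 10 4]
After op 6 (cut(2)): [6 9 1 7 8 0 3 10 4 2 5]
After op 7 (cut(2)): [1 7 8 0 3 10 4 2 5 6 9]

Answer: 1 7 8 0 3 10 4 2 5 6 9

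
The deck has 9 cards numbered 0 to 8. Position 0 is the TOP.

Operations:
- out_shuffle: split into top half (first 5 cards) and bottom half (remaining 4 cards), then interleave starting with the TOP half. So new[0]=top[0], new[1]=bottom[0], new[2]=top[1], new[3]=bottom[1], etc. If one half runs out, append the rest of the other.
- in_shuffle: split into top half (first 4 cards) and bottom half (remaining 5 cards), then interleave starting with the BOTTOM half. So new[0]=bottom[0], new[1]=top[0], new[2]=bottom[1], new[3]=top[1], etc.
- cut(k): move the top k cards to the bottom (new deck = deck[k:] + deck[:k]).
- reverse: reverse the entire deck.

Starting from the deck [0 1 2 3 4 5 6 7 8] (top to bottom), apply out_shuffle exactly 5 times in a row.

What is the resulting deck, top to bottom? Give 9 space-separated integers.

Answer: 0 2 4 6 8 1 3 5 7

Derivation:
After op 1 (out_shuffle): [0 5 1 6 2 7 3 8 4]
After op 2 (out_shuffle): [0 7 5 3 1 8 6 4 2]
After op 3 (out_shuffle): [0 8 7 6 5 4 3 2 1]
After op 4 (out_shuffle): [0 4 8 3 7 2 6 1 5]
After op 5 (out_shuffle): [0 2 4 6 8 1 3 5 7]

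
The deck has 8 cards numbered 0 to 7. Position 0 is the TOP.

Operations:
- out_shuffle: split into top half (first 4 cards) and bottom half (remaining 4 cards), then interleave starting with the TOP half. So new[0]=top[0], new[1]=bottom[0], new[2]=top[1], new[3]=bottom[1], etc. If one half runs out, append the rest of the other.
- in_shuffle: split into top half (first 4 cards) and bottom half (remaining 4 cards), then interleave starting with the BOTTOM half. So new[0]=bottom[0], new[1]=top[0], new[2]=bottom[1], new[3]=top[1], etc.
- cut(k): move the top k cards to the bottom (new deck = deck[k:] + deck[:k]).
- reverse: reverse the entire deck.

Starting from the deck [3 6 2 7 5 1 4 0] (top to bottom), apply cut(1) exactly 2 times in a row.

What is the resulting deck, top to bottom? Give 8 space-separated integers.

After op 1 (cut(1)): [6 2 7 5 1 4 0 3]
After op 2 (cut(1)): [2 7 5 1 4 0 3 6]

Answer: 2 7 5 1 4 0 3 6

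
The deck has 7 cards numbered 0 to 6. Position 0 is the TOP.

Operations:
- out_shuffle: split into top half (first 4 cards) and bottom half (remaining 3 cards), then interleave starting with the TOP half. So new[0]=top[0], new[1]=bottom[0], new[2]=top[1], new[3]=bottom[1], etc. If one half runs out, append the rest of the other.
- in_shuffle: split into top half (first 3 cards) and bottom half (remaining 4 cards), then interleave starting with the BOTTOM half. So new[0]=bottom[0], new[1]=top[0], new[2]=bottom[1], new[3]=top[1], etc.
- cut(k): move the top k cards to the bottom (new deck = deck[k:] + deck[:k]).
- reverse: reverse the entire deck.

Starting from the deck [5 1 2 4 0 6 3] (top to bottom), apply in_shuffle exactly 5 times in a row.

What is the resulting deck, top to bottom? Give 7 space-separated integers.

After op 1 (in_shuffle): [4 5 0 1 6 2 3]
After op 2 (in_shuffle): [1 4 6 5 2 0 3]
After op 3 (in_shuffle): [5 1 2 4 0 6 3]
After op 4 (in_shuffle): [4 5 0 1 6 2 3]
After op 5 (in_shuffle): [1 4 6 5 2 0 3]

Answer: 1 4 6 5 2 0 3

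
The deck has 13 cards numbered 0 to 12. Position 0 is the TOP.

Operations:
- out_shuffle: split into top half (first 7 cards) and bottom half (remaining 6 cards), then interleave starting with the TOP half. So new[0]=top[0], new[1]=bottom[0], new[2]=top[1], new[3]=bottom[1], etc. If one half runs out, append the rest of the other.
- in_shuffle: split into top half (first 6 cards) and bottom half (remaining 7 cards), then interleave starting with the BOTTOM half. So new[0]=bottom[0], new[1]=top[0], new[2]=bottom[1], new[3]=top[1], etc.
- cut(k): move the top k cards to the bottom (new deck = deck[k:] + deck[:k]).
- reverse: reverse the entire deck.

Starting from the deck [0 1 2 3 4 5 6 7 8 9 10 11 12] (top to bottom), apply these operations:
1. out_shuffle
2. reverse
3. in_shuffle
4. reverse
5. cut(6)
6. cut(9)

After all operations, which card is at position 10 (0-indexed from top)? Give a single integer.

Answer: 3

Derivation:
After op 1 (out_shuffle): [0 7 1 8 2 9 3 10 4 11 5 12 6]
After op 2 (reverse): [6 12 5 11 4 10 3 9 2 8 1 7 0]
After op 3 (in_shuffle): [3 6 9 12 2 5 8 11 1 4 7 10 0]
After op 4 (reverse): [0 10 7 4 1 11 8 5 2 12 9 6 3]
After op 5 (cut(6)): [8 5 2 12 9 6 3 0 10 7 4 1 11]
After op 6 (cut(9)): [7 4 1 11 8 5 2 12 9 6 3 0 10]
Position 10: card 3.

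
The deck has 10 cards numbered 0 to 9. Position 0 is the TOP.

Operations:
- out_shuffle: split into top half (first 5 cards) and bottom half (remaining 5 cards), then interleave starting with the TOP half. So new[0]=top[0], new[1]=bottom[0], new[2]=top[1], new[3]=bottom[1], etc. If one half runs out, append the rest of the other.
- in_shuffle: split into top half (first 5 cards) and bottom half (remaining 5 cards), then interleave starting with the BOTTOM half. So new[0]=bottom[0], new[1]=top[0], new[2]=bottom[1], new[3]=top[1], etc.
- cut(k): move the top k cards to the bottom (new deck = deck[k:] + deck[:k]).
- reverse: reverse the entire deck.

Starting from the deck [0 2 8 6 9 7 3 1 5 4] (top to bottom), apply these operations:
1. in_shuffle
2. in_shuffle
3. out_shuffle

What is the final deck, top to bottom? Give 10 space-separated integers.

Answer: 8 3 7 4 5 2 0 9 6 1

Derivation:
After op 1 (in_shuffle): [7 0 3 2 1 8 5 6 4 9]
After op 2 (in_shuffle): [8 7 5 0 6 3 4 2 9 1]
After op 3 (out_shuffle): [8 3 7 4 5 2 0 9 6 1]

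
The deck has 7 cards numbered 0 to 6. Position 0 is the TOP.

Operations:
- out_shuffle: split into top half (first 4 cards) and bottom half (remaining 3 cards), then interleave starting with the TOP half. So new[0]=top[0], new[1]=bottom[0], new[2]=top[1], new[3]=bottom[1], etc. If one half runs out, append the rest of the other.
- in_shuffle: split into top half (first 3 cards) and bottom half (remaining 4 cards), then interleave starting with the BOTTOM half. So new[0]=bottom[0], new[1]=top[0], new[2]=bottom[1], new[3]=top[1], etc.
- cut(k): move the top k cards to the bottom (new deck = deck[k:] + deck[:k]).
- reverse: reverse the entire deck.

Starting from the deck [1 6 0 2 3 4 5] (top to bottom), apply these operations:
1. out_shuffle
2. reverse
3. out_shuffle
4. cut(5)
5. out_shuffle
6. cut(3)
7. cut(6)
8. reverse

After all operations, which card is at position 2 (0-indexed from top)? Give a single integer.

Answer: 6

Derivation:
After op 1 (out_shuffle): [1 3 6 4 0 5 2]
After op 2 (reverse): [2 5 0 4 6 3 1]
After op 3 (out_shuffle): [2 6 5 3 0 1 4]
After op 4 (cut(5)): [1 4 2 6 5 3 0]
After op 5 (out_shuffle): [1 5 4 3 2 0 6]
After op 6 (cut(3)): [3 2 0 6 1 5 4]
After op 7 (cut(6)): [4 3 2 0 6 1 5]
After op 8 (reverse): [5 1 6 0 2 3 4]
Position 2: card 6.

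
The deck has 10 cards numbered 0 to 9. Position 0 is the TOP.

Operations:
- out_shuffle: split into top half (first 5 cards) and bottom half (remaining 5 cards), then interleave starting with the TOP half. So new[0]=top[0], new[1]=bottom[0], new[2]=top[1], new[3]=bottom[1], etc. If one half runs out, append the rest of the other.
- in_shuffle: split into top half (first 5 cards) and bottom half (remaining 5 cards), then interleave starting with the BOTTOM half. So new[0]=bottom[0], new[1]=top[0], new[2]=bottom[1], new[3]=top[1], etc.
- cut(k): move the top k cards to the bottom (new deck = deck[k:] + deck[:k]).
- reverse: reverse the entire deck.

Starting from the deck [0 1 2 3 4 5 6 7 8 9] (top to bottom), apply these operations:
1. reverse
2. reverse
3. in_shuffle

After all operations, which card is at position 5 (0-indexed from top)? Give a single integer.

Answer: 2

Derivation:
After op 1 (reverse): [9 8 7 6 5 4 3 2 1 0]
After op 2 (reverse): [0 1 2 3 4 5 6 7 8 9]
After op 3 (in_shuffle): [5 0 6 1 7 2 8 3 9 4]
Position 5: card 2.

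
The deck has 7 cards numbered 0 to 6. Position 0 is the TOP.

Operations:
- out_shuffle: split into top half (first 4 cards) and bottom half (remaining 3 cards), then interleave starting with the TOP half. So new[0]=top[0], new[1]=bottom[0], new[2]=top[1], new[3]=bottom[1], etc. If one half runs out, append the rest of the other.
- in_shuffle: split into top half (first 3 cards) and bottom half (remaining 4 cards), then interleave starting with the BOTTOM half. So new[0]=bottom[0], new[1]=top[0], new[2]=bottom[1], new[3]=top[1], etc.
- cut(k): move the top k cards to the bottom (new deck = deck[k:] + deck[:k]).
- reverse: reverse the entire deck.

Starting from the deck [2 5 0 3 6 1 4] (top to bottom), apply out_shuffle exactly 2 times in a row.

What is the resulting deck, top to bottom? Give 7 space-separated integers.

Answer: 2 0 6 4 5 3 1

Derivation:
After op 1 (out_shuffle): [2 6 5 1 0 4 3]
After op 2 (out_shuffle): [2 0 6 4 5 3 1]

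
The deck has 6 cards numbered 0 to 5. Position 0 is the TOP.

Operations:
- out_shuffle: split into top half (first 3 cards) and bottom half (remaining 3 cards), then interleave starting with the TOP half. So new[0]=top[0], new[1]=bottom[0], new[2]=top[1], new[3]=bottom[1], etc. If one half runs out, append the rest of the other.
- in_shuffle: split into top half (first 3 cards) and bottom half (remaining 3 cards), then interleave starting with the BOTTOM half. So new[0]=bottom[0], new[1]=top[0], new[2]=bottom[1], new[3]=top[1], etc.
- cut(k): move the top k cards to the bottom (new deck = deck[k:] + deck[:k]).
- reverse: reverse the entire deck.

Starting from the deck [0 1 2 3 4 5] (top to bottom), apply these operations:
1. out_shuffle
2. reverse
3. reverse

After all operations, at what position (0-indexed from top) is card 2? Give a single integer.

Answer: 4

Derivation:
After op 1 (out_shuffle): [0 3 1 4 2 5]
After op 2 (reverse): [5 2 4 1 3 0]
After op 3 (reverse): [0 3 1 4 2 5]
Card 2 is at position 4.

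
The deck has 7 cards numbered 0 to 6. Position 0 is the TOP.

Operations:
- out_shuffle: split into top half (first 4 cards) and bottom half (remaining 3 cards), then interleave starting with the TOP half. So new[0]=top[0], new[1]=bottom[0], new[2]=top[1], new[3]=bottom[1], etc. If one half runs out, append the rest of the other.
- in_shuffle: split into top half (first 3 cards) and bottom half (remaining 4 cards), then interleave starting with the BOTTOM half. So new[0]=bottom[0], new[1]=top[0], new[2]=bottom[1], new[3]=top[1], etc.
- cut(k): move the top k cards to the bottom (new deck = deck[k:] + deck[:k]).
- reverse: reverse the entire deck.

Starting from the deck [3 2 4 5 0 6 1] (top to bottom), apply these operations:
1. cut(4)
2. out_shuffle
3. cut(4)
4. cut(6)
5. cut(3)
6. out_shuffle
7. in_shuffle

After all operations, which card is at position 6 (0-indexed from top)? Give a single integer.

Answer: 6

Derivation:
After op 1 (cut(4)): [0 6 1 3 2 4 5]
After op 2 (out_shuffle): [0 2 6 4 1 5 3]
After op 3 (cut(4)): [1 5 3 0 2 6 4]
After op 4 (cut(6)): [4 1 5 3 0 2 6]
After op 5 (cut(3)): [3 0 2 6 4 1 5]
After op 6 (out_shuffle): [3 4 0 1 2 5 6]
After op 7 (in_shuffle): [1 3 2 4 5 0 6]
Position 6: card 6.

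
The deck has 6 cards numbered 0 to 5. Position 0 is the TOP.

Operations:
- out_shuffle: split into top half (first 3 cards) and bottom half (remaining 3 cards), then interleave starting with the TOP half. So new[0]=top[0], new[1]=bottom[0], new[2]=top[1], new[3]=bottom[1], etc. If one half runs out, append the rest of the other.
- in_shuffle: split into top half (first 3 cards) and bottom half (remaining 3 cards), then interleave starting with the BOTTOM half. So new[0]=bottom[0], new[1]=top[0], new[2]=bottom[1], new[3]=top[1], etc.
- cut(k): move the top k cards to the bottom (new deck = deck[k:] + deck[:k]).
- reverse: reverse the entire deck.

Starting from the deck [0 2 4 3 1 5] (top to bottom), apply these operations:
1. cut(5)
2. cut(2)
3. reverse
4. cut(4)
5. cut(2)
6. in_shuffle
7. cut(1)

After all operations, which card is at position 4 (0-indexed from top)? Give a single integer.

Answer: 1

Derivation:
After op 1 (cut(5)): [5 0 2 4 3 1]
After op 2 (cut(2)): [2 4 3 1 5 0]
After op 3 (reverse): [0 5 1 3 4 2]
After op 4 (cut(4)): [4 2 0 5 1 3]
After op 5 (cut(2)): [0 5 1 3 4 2]
After op 6 (in_shuffle): [3 0 4 5 2 1]
After op 7 (cut(1)): [0 4 5 2 1 3]
Position 4: card 1.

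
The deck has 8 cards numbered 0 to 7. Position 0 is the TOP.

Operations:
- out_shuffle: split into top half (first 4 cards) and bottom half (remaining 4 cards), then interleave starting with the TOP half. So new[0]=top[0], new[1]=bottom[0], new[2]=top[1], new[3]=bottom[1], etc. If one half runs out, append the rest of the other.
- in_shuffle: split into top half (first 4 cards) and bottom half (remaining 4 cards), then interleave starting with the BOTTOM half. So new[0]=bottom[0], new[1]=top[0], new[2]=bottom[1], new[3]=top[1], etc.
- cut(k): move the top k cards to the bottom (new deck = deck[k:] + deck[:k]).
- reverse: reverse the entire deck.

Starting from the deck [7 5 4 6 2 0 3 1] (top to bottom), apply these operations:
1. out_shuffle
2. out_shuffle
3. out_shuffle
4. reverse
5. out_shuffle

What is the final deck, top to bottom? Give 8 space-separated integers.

After op 1 (out_shuffle): [7 2 5 0 4 3 6 1]
After op 2 (out_shuffle): [7 4 2 3 5 6 0 1]
After op 3 (out_shuffle): [7 5 4 6 2 0 3 1]
After op 4 (reverse): [1 3 0 2 6 4 5 7]
After op 5 (out_shuffle): [1 6 3 4 0 5 2 7]

Answer: 1 6 3 4 0 5 2 7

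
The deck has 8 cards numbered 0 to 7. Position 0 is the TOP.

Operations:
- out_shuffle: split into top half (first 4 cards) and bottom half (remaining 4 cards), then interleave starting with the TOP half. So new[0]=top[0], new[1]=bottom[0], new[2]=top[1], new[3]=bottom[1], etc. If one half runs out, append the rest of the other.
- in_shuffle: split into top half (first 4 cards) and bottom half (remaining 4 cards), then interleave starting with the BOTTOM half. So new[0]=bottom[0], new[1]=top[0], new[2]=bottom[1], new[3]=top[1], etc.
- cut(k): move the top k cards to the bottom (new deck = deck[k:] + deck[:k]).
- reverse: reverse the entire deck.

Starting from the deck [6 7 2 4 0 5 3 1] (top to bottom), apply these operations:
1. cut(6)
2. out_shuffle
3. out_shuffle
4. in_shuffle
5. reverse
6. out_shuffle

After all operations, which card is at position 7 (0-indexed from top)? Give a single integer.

Answer: 1

Derivation:
After op 1 (cut(6)): [3 1 6 7 2 4 0 5]
After op 2 (out_shuffle): [3 2 1 4 6 0 7 5]
After op 3 (out_shuffle): [3 6 2 0 1 7 4 5]
After op 4 (in_shuffle): [1 3 7 6 4 2 5 0]
After op 5 (reverse): [0 5 2 4 6 7 3 1]
After op 6 (out_shuffle): [0 6 5 7 2 3 4 1]
Position 7: card 1.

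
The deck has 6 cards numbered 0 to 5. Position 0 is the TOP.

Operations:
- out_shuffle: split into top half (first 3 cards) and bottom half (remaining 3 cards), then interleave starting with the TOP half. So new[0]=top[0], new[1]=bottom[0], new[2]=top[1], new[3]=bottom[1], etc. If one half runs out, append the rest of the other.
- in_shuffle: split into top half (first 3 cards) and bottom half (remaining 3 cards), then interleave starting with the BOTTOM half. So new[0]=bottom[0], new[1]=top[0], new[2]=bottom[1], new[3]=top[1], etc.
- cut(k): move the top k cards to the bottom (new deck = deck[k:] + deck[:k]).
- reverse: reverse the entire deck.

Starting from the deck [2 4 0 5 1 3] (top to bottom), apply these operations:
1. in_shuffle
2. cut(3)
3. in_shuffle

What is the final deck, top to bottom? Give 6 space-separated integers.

After op 1 (in_shuffle): [5 2 1 4 3 0]
After op 2 (cut(3)): [4 3 0 5 2 1]
After op 3 (in_shuffle): [5 4 2 3 1 0]

Answer: 5 4 2 3 1 0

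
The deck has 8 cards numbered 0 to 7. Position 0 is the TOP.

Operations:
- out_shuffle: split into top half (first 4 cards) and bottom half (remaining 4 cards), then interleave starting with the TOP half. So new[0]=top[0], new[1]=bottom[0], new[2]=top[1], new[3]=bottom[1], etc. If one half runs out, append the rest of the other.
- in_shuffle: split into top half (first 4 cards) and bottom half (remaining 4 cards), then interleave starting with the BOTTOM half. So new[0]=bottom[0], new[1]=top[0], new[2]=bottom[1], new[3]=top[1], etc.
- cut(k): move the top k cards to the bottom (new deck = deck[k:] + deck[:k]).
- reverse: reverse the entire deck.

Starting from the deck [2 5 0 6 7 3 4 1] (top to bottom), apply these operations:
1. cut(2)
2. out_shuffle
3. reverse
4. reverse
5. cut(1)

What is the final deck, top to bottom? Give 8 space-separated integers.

Answer: 4 6 1 7 2 3 5 0

Derivation:
After op 1 (cut(2)): [0 6 7 3 4 1 2 5]
After op 2 (out_shuffle): [0 4 6 1 7 2 3 5]
After op 3 (reverse): [5 3 2 7 1 6 4 0]
After op 4 (reverse): [0 4 6 1 7 2 3 5]
After op 5 (cut(1)): [4 6 1 7 2 3 5 0]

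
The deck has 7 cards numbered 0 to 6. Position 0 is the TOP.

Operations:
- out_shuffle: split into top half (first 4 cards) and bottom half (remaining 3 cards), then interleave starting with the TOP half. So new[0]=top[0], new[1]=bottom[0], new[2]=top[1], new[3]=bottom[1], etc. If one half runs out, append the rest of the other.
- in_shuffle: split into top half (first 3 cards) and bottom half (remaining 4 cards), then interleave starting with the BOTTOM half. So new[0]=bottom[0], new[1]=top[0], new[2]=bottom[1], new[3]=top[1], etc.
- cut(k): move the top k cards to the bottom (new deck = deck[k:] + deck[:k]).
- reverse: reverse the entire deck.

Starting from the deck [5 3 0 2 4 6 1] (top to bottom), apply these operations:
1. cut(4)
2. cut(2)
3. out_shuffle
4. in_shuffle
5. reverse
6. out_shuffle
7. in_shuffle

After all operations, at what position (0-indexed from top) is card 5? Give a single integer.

After op 1 (cut(4)): [4 6 1 5 3 0 2]
After op 2 (cut(2)): [1 5 3 0 2 4 6]
After op 3 (out_shuffle): [1 2 5 4 3 6 0]
After op 4 (in_shuffle): [4 1 3 2 6 5 0]
After op 5 (reverse): [0 5 6 2 3 1 4]
After op 6 (out_shuffle): [0 3 5 1 6 4 2]
After op 7 (in_shuffle): [1 0 6 3 4 5 2]
Card 5 is at position 5.

Answer: 5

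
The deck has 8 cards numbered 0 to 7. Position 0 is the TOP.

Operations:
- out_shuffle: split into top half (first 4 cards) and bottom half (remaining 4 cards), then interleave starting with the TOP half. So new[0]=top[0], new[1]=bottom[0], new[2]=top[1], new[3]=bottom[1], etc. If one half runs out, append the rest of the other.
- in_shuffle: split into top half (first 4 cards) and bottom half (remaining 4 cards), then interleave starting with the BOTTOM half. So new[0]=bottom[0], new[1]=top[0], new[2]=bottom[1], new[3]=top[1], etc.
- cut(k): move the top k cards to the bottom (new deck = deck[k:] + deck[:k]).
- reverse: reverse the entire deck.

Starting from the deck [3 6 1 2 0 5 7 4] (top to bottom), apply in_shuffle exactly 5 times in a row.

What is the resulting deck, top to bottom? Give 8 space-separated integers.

Answer: 6 2 5 4 3 1 0 7

Derivation:
After op 1 (in_shuffle): [0 3 5 6 7 1 4 2]
After op 2 (in_shuffle): [7 0 1 3 4 5 2 6]
After op 3 (in_shuffle): [4 7 5 0 2 1 6 3]
After op 4 (in_shuffle): [2 4 1 7 6 5 3 0]
After op 5 (in_shuffle): [6 2 5 4 3 1 0 7]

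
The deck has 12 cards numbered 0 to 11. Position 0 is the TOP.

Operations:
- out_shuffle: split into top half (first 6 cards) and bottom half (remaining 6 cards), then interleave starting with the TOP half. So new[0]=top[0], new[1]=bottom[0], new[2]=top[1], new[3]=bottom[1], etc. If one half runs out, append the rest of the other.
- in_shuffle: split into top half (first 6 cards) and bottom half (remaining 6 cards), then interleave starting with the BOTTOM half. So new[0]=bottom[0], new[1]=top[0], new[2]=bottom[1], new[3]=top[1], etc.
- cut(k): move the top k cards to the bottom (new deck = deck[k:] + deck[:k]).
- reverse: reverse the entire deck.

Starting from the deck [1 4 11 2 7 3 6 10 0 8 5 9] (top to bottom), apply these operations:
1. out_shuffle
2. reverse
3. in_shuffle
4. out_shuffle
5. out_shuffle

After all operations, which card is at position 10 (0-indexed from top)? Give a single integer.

Answer: 6

Derivation:
After op 1 (out_shuffle): [1 6 4 10 11 0 2 8 7 5 3 9]
After op 2 (reverse): [9 3 5 7 8 2 0 11 10 4 6 1]
After op 3 (in_shuffle): [0 9 11 3 10 5 4 7 6 8 1 2]
After op 4 (out_shuffle): [0 4 9 7 11 6 3 8 10 1 5 2]
After op 5 (out_shuffle): [0 3 4 8 9 10 7 1 11 5 6 2]
Position 10: card 6.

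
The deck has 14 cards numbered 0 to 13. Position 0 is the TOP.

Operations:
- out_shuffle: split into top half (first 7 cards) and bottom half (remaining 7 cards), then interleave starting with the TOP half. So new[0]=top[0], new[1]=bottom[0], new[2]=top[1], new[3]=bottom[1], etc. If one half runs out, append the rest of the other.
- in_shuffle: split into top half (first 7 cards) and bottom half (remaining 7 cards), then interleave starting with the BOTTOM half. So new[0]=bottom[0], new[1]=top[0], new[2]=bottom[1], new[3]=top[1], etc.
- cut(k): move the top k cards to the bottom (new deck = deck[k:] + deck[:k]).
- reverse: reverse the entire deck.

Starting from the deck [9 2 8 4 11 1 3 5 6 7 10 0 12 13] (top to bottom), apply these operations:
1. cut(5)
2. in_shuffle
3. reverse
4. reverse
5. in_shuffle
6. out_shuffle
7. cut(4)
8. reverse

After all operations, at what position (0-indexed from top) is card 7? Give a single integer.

After op 1 (cut(5)): [1 3 5 6 7 10 0 12 13 9 2 8 4 11]
After op 2 (in_shuffle): [12 1 13 3 9 5 2 6 8 7 4 10 11 0]
After op 3 (reverse): [0 11 10 4 7 8 6 2 5 9 3 13 1 12]
After op 4 (reverse): [12 1 13 3 9 5 2 6 8 7 4 10 11 0]
After op 5 (in_shuffle): [6 12 8 1 7 13 4 3 10 9 11 5 0 2]
After op 6 (out_shuffle): [6 3 12 10 8 9 1 11 7 5 13 0 4 2]
After op 7 (cut(4)): [8 9 1 11 7 5 13 0 4 2 6 3 12 10]
After op 8 (reverse): [10 12 3 6 2 4 0 13 5 7 11 1 9 8]
Card 7 is at position 9.

Answer: 9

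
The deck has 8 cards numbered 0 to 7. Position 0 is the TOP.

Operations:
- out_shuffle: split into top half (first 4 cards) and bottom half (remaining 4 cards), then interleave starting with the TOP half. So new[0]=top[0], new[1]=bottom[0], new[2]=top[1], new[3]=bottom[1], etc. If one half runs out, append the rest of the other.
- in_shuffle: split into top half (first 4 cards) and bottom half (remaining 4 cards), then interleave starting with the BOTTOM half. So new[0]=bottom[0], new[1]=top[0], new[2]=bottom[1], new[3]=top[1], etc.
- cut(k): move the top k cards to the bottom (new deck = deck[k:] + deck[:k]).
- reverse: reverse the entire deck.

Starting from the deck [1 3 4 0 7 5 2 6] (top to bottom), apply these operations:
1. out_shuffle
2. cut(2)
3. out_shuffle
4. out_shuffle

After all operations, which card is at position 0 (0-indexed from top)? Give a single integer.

After op 1 (out_shuffle): [1 7 3 5 4 2 0 6]
After op 2 (cut(2)): [3 5 4 2 0 6 1 7]
After op 3 (out_shuffle): [3 0 5 6 4 1 2 7]
After op 4 (out_shuffle): [3 4 0 1 5 2 6 7]
Position 0: card 3.

Answer: 3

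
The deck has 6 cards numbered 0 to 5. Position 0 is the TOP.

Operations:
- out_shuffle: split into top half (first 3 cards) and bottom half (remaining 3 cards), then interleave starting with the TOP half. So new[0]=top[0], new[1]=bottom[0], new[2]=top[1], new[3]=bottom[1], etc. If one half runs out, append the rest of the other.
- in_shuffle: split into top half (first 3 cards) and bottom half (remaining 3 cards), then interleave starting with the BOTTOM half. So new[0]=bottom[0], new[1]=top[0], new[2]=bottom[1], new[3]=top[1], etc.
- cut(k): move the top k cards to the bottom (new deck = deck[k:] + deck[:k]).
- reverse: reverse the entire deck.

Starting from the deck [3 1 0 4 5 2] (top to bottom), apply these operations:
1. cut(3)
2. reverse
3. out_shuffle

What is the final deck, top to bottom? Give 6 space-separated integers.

Answer: 0 2 1 5 3 4

Derivation:
After op 1 (cut(3)): [4 5 2 3 1 0]
After op 2 (reverse): [0 1 3 2 5 4]
After op 3 (out_shuffle): [0 2 1 5 3 4]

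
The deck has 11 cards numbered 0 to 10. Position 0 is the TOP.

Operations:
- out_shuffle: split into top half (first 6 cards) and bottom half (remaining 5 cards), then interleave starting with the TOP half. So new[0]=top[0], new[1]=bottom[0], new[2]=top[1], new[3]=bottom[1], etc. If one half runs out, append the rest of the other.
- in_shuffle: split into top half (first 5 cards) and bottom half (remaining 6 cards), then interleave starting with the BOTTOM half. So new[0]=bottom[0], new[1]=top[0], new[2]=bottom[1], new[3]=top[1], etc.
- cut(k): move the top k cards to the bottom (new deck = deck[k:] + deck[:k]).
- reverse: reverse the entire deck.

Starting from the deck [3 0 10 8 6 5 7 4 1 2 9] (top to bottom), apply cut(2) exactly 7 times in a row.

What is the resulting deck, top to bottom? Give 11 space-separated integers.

Answer: 8 6 5 7 4 1 2 9 3 0 10

Derivation:
After op 1 (cut(2)): [10 8 6 5 7 4 1 2 9 3 0]
After op 2 (cut(2)): [6 5 7 4 1 2 9 3 0 10 8]
After op 3 (cut(2)): [7 4 1 2 9 3 0 10 8 6 5]
After op 4 (cut(2)): [1 2 9 3 0 10 8 6 5 7 4]
After op 5 (cut(2)): [9 3 0 10 8 6 5 7 4 1 2]
After op 6 (cut(2)): [0 10 8 6 5 7 4 1 2 9 3]
After op 7 (cut(2)): [8 6 5 7 4 1 2 9 3 0 10]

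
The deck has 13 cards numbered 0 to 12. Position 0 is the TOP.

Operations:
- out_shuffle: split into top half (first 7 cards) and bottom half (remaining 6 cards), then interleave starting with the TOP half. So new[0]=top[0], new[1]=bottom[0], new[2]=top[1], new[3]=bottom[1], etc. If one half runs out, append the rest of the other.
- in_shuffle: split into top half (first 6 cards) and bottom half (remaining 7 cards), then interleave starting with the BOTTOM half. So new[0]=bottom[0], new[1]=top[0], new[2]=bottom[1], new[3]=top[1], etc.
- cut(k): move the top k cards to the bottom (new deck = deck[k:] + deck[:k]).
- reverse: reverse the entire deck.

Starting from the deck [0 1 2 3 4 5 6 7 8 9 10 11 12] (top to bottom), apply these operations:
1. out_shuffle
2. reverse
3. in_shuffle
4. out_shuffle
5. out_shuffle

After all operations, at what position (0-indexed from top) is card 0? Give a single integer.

Answer: 9

Derivation:
After op 1 (out_shuffle): [0 7 1 8 2 9 3 10 4 11 5 12 6]
After op 2 (reverse): [6 12 5 11 4 10 3 9 2 8 1 7 0]
After op 3 (in_shuffle): [3 6 9 12 2 5 8 11 1 4 7 10 0]
After op 4 (out_shuffle): [3 11 6 1 9 4 12 7 2 10 5 0 8]
After op 5 (out_shuffle): [3 7 11 2 6 10 1 5 9 0 4 8 12]
Card 0 is at position 9.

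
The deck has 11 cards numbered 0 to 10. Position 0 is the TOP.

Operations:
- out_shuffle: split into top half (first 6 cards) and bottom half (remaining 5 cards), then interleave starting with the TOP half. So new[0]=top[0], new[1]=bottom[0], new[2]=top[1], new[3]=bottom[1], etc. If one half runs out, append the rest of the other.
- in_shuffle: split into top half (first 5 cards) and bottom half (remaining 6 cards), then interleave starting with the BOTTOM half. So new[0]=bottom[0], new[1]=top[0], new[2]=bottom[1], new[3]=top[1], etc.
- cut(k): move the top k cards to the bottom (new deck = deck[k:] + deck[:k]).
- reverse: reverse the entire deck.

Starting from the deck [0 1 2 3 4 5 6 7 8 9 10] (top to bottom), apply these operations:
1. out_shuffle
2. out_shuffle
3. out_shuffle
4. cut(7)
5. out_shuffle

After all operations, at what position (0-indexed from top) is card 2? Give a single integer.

Answer: 7

Derivation:
After op 1 (out_shuffle): [0 6 1 7 2 8 3 9 4 10 5]
After op 2 (out_shuffle): [0 3 6 9 1 4 7 10 2 5 8]
After op 3 (out_shuffle): [0 7 3 10 6 2 9 5 1 8 4]
After op 4 (cut(7)): [5 1 8 4 0 7 3 10 6 2 9]
After op 5 (out_shuffle): [5 3 1 10 8 6 4 2 0 9 7]
Card 2 is at position 7.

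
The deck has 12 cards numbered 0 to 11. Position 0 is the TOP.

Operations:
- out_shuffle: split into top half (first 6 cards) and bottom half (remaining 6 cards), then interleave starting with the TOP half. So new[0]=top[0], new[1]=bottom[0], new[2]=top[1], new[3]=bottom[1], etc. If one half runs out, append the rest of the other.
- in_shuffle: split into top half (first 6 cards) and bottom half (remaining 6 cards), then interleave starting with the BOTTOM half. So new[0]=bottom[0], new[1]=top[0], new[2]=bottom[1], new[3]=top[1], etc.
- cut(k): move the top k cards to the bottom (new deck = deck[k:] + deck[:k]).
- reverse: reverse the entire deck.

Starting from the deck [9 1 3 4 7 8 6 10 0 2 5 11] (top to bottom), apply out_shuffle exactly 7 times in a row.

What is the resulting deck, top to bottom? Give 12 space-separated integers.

Answer: 9 0 8 3 5 10 7 1 2 6 4 11

Derivation:
After op 1 (out_shuffle): [9 6 1 10 3 0 4 2 7 5 8 11]
After op 2 (out_shuffle): [9 4 6 2 1 7 10 5 3 8 0 11]
After op 3 (out_shuffle): [9 10 4 5 6 3 2 8 1 0 7 11]
After op 4 (out_shuffle): [9 2 10 8 4 1 5 0 6 7 3 11]
After op 5 (out_shuffle): [9 5 2 0 10 6 8 7 4 3 1 11]
After op 6 (out_shuffle): [9 8 5 7 2 4 0 3 10 1 6 11]
After op 7 (out_shuffle): [9 0 8 3 5 10 7 1 2 6 4 11]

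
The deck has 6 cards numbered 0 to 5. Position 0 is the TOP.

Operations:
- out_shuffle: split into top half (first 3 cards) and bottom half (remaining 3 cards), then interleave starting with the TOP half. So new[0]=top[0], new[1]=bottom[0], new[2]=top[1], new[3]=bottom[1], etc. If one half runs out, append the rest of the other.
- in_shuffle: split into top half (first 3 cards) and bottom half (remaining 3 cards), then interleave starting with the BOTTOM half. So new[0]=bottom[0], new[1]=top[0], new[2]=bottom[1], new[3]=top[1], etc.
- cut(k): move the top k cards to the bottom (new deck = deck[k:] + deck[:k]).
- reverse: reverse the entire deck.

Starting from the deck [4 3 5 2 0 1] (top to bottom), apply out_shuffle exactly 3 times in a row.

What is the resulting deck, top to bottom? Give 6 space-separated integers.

Answer: 4 5 0 3 2 1

Derivation:
After op 1 (out_shuffle): [4 2 3 0 5 1]
After op 2 (out_shuffle): [4 0 2 5 3 1]
After op 3 (out_shuffle): [4 5 0 3 2 1]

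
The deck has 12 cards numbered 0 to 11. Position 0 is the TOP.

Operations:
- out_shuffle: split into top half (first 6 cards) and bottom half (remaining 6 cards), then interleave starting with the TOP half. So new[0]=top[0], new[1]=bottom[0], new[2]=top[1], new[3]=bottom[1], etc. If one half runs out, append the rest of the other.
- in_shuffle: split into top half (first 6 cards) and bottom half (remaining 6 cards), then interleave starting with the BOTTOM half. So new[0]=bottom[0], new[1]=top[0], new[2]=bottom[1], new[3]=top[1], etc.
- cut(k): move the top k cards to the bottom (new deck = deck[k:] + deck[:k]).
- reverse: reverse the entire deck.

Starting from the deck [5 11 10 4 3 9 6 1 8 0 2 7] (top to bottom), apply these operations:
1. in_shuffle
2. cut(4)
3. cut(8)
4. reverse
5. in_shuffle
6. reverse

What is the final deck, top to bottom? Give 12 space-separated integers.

After op 1 (in_shuffle): [6 5 1 11 8 10 0 4 2 3 7 9]
After op 2 (cut(4)): [8 10 0 4 2 3 7 9 6 5 1 11]
After op 3 (cut(8)): [6 5 1 11 8 10 0 4 2 3 7 9]
After op 4 (reverse): [9 7 3 2 4 0 10 8 11 1 5 6]
After op 5 (in_shuffle): [10 9 8 7 11 3 1 2 5 4 6 0]
After op 6 (reverse): [0 6 4 5 2 1 3 11 7 8 9 10]

Answer: 0 6 4 5 2 1 3 11 7 8 9 10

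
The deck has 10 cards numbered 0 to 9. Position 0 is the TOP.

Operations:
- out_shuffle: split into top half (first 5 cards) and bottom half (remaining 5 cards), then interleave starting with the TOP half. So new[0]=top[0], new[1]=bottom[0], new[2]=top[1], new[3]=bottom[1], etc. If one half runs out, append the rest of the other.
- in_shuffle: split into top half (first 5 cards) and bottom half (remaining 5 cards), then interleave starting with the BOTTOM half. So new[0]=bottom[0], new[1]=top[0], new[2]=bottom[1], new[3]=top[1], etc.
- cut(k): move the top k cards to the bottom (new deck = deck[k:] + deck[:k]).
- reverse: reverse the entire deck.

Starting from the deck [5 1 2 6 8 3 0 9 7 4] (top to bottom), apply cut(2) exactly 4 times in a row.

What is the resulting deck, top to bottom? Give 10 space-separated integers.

Answer: 7 4 5 1 2 6 8 3 0 9

Derivation:
After op 1 (cut(2)): [2 6 8 3 0 9 7 4 5 1]
After op 2 (cut(2)): [8 3 0 9 7 4 5 1 2 6]
After op 3 (cut(2)): [0 9 7 4 5 1 2 6 8 3]
After op 4 (cut(2)): [7 4 5 1 2 6 8 3 0 9]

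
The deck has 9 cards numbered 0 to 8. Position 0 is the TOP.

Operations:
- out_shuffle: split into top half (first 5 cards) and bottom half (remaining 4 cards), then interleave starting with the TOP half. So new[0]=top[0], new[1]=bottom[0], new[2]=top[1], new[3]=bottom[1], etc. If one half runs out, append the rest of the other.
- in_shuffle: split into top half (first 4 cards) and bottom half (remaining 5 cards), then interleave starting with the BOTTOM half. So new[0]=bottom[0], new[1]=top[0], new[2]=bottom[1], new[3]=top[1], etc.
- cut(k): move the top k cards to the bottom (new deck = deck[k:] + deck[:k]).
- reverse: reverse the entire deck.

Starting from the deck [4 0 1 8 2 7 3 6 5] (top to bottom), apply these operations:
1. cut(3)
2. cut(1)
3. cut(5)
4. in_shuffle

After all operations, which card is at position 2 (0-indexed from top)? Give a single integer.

Answer: 7

Derivation:
After op 1 (cut(3)): [8 2 7 3 6 5 4 0 1]
After op 2 (cut(1)): [2 7 3 6 5 4 0 1 8]
After op 3 (cut(5)): [4 0 1 8 2 7 3 6 5]
After op 4 (in_shuffle): [2 4 7 0 3 1 6 8 5]
Position 2: card 7.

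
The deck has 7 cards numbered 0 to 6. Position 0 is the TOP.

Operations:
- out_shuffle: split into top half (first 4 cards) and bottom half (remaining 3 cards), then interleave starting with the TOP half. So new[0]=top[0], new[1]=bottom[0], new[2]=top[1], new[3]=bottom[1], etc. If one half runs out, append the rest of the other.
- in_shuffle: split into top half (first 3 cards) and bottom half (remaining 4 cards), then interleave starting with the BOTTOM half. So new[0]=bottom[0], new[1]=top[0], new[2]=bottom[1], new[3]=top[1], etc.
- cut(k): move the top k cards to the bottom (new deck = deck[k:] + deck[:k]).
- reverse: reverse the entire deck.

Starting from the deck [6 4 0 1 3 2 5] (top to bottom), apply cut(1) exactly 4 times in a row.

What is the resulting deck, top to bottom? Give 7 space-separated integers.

Answer: 3 2 5 6 4 0 1

Derivation:
After op 1 (cut(1)): [4 0 1 3 2 5 6]
After op 2 (cut(1)): [0 1 3 2 5 6 4]
After op 3 (cut(1)): [1 3 2 5 6 4 0]
After op 4 (cut(1)): [3 2 5 6 4 0 1]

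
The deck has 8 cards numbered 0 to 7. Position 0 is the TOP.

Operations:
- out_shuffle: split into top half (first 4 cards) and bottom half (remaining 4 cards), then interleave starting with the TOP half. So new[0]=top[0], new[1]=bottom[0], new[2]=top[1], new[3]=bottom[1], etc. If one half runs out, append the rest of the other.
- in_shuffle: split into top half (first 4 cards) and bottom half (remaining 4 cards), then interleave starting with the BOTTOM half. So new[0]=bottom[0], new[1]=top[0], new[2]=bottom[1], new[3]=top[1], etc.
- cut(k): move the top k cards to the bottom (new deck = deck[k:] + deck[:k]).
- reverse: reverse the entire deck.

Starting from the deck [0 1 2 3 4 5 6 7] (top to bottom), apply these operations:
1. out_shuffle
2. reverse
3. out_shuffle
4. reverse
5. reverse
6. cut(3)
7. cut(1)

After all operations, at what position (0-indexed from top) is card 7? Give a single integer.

After op 1 (out_shuffle): [0 4 1 5 2 6 3 7]
After op 2 (reverse): [7 3 6 2 5 1 4 0]
After op 3 (out_shuffle): [7 5 3 1 6 4 2 0]
After op 4 (reverse): [0 2 4 6 1 3 5 7]
After op 5 (reverse): [7 5 3 1 6 4 2 0]
After op 6 (cut(3)): [1 6 4 2 0 7 5 3]
After op 7 (cut(1)): [6 4 2 0 7 5 3 1]
Card 7 is at position 4.

Answer: 4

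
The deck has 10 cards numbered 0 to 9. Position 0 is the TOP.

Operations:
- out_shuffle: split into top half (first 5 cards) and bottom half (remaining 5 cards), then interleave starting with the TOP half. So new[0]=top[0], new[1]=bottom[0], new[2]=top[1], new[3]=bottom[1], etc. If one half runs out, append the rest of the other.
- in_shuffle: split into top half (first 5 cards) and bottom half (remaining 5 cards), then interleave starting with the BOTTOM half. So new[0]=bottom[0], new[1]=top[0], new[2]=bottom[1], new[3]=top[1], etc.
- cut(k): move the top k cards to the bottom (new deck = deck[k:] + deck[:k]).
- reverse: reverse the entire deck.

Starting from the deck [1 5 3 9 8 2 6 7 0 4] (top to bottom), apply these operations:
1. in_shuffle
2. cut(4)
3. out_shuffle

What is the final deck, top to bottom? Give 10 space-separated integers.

After op 1 (in_shuffle): [2 1 6 5 7 3 0 9 4 8]
After op 2 (cut(4)): [7 3 0 9 4 8 2 1 6 5]
After op 3 (out_shuffle): [7 8 3 2 0 1 9 6 4 5]

Answer: 7 8 3 2 0 1 9 6 4 5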